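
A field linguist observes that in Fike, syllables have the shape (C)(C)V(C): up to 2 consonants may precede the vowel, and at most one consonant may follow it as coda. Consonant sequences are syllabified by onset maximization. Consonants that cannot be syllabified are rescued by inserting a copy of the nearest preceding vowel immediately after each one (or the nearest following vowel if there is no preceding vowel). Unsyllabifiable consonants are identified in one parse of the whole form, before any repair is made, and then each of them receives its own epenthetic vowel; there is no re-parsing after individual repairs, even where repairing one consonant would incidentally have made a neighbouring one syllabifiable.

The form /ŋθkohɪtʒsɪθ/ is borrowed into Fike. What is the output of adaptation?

ŋoθkohɪtʒsɪθ

Syllabifying with onset maximization leaves /ŋ/ stranded (at most one coda consonant is licensed; onsets may contain at most 2 consonants).
Inserting the epenthetic vowel yields /ŋ/ → /ŋo/.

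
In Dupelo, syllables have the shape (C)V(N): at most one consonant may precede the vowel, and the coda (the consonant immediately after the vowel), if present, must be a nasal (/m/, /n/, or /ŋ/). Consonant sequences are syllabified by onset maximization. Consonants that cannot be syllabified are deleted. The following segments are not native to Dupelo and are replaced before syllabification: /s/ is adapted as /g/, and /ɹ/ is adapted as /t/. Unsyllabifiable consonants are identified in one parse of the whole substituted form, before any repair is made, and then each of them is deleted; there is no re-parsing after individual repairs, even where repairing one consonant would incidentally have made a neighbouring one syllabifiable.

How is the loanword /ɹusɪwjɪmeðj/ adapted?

tugɪjɪme

Substitution: /ɹ/ → /t/, /s/ → /g/, giving /tugɪwjɪmeðj/.
Syllabifying with onset maximization leaves /w/, /ð/, /j/ stranded (only a nasal (/m/, /n/, or /ŋ/) is licensed in coda position; onsets are limited to one consonant).
Each unlicensed consonant is deleted: /w/, /ð/, /j/.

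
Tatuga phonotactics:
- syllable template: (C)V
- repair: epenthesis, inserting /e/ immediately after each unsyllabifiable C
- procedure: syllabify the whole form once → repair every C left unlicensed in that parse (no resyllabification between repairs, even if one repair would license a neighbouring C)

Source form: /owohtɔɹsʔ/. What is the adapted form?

owohetɔɹeseʔe

Syllabifying with onset maximization leaves /h/, /ɹ/, /s/, /ʔ/ stranded (no codas are permitted; onsets are limited to one consonant).
Each unlicensed consonant becomes the onset of a new syllable: /h/ → /he/, /ɹ/ → /ɹe/, /s/ → /se/, /ʔ/ → /ʔe/.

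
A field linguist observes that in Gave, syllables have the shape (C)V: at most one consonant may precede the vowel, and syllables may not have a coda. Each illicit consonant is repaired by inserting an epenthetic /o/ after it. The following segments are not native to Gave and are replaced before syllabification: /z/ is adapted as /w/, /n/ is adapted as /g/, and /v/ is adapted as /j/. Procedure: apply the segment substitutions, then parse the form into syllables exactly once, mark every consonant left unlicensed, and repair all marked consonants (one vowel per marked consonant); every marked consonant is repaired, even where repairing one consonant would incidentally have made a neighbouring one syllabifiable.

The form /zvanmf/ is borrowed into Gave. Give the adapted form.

wojagomofo

Substitution: /z/ → /w/, /v/ → /j/, /n/ → /g/, giving /wjagmf/.
The consonants /w/, /g/, /m/, /f/ cannot be parsed into a legal (C)V syllable (no codas are permitted; onsets are limited to one consonant).
Epenthesis after each stranded consonant: /w/ → /wo/, /g/ → /go/, /m/ → /mo/, /f/ → /fo/.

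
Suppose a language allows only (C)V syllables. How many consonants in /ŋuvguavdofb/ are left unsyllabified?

The consonants /v/, /v/, /f/, /b/ cannot be parsed into a legal (C)V syllable (no codas are permitted; onsets are limited to one consonant).

4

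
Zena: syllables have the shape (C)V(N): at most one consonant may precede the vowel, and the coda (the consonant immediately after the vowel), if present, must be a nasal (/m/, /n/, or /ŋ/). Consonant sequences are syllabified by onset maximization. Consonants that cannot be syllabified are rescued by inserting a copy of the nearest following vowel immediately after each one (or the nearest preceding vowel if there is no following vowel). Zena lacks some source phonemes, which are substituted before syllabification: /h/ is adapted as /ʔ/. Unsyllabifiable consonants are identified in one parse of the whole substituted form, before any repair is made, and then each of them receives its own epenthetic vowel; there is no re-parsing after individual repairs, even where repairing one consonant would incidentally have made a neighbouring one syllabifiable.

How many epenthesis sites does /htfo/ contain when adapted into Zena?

After substitution the input is /ʔtfo/.
The unsyllabifiable consonants are /ʔ/, /t/; each receives one epenthetic vowel.

2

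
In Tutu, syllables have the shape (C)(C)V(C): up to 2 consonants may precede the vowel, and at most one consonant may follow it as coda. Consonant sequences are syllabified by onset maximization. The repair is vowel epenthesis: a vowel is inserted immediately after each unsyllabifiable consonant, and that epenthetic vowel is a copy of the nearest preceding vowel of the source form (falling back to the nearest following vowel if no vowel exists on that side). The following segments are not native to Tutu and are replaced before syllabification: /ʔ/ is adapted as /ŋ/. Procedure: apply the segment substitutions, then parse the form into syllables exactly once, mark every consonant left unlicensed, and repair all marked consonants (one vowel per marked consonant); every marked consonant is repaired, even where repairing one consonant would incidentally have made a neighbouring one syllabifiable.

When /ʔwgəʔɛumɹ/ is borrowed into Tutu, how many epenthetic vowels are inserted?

2

After substitution the input is /ŋwgəŋɛumɹ/.
The unsyllabifiable consonants are /ŋ/, /ɹ/; each receives one epenthetic vowel.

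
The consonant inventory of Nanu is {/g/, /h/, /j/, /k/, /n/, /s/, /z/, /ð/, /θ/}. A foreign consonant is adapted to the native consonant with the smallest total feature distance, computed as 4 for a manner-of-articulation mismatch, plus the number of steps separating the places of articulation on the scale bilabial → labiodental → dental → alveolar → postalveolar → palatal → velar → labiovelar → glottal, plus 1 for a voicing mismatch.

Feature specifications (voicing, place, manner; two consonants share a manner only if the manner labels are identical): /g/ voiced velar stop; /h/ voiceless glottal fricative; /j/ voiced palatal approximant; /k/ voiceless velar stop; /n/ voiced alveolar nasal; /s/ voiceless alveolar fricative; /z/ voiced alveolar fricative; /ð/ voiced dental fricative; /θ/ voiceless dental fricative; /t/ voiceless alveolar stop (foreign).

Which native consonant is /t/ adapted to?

/k/ is closest: same manner (stop), place distance 3 (alveolar→velar), same voicing; total 3. Next closest is /g/ at distance 4.

k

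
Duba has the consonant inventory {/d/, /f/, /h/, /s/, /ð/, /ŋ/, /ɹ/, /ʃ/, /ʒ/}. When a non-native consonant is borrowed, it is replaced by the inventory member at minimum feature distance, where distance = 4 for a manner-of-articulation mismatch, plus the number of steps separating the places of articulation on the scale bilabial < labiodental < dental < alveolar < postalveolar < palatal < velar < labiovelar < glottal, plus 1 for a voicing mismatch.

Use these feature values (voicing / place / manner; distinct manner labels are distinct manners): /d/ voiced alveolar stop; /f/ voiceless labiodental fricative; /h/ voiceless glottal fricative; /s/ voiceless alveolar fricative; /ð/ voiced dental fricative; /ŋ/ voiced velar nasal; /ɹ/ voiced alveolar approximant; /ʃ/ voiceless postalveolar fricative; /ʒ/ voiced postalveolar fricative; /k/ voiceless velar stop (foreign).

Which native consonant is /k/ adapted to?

/d/ is closest: same manner (stop), place distance 3 (velar→alveolar), voicing differs (+1); total 4. Next closest is /ŋ/ at distance 5.

d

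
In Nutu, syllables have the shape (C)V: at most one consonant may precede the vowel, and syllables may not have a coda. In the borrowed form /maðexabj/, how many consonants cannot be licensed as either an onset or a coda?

Syllabifying with onset maximization leaves /b/, /j/ stranded (no codas are permitted; onsets are limited to one consonant).

2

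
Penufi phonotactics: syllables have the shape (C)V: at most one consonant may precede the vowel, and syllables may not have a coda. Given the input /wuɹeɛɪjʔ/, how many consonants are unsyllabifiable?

2

The consonants /j/, /ʔ/ cannot be parsed into a legal (C)V syllable (no codas are permitted; onsets are limited to one consonant).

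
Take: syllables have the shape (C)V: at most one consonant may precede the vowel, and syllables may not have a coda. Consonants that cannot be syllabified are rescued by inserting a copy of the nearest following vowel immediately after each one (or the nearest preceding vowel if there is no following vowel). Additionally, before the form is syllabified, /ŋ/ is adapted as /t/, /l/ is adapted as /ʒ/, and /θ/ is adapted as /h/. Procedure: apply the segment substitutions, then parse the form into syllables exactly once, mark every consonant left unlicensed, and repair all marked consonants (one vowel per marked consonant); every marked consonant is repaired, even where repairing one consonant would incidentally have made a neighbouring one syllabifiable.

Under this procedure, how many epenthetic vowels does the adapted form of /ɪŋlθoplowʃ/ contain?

5

After substitution the input is /ɪtʒhopʒowʃ/.
The unsyllabifiable consonants are /t/, /ʒ/, /p/, /w/, /ʃ/; each receives one epenthetic vowel.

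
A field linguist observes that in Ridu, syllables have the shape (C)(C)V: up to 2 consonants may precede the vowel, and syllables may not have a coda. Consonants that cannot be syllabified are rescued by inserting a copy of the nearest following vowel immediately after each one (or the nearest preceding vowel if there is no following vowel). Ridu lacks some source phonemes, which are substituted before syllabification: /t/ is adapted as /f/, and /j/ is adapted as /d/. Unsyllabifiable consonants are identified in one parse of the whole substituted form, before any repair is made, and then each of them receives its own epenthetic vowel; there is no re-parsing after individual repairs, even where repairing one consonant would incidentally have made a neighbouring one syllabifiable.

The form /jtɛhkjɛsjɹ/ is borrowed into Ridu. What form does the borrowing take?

Substitution: /j/ → /d/, /t/ → /f/, giving /dfɛhkdɛsdɹ/.
The consonants /h/, /s/, /d/, /ɹ/ cannot be parsed into a legal (C)(C)V syllable (no codas are permitted; onsets may contain at most 2 consonants).
Each unlicensed consonant becomes the onset of a new syllable: /h/ → /hɛ/, /s/ → /sɛ/, /d/ → /dɛ/, /ɹ/ → /ɹɛ/.

dfɛhɛkdɛsɛdɛɹɛ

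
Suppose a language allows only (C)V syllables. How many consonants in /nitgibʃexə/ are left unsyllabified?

2

Syllabifying with onset maximization leaves /t/, /b/ stranded (no codas are permitted; onsets are limited to one consonant).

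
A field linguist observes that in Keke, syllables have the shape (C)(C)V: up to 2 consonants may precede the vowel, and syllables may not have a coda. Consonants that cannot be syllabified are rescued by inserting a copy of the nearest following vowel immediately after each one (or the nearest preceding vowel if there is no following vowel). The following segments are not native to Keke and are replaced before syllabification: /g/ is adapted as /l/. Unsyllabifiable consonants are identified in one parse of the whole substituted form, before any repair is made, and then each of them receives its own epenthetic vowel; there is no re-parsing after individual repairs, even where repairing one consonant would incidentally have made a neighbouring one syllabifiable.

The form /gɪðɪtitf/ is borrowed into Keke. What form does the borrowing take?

lɪðɪtitifi

Substitution: /g/ → /l/, giving /lɪðɪtitf/.
Syllabifying with onset maximization leaves /t/, /f/ stranded (no codas are permitted; onsets may contain at most 2 consonants).
Epenthesis after each stranded consonant: /t/ → /ti/, /f/ → /fi/.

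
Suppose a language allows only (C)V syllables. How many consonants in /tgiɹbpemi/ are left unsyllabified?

The consonants /t/, /ɹ/, /b/ cannot be parsed into a legal (C)V syllable (no codas are permitted; onsets are limited to one consonant).

3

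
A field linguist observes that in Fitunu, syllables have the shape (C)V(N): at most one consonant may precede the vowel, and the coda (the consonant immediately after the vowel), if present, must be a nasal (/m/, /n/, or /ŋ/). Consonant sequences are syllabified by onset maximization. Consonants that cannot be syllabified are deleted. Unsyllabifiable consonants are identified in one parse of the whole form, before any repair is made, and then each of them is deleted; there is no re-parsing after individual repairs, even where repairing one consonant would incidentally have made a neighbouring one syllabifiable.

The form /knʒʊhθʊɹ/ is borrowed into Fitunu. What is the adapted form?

ʒʊθʊ

The consonants /k/, /n/, /h/, /ɹ/ cannot be parsed into a legal (C)V(N) syllable (only a nasal (/m/, /n/, or /ŋ/) is licensed in coda position; onsets are limited to one consonant).
Deleting the stranded consonants removes /k/, /n/, /h/, /ɹ/.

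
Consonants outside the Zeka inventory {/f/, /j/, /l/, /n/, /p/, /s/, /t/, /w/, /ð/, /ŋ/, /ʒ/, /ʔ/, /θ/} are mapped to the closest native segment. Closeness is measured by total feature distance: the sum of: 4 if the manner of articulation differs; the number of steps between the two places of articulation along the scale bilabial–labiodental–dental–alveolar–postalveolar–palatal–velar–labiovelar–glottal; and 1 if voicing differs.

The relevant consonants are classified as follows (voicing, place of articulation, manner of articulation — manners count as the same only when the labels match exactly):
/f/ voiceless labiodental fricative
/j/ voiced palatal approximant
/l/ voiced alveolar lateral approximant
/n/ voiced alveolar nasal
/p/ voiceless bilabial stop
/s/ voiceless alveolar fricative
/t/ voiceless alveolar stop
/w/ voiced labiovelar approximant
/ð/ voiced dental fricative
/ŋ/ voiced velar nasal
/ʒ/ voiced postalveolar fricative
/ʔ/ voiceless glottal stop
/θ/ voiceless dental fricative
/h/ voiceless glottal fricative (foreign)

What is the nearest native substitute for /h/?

ʔ

/ʔ/ is closest: manner differs (fricative→stop, +4), place distance 0 (glottal→glottal), same voicing; total 4. Next closest is /s/ at distance 5.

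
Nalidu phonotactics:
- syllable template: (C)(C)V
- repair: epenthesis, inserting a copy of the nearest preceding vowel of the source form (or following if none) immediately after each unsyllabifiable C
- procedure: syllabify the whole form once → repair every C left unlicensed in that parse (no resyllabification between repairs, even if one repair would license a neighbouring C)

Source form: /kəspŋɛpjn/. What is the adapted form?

Syllabifying with onset maximization leaves /s/, /p/, /j/, /n/ stranded (no codas are permitted; onsets may contain at most 2 consonants).
Each unlicensed consonant becomes the onset of a new syllable: /s/ → /sə/, /p/ → /pɛ/, /j/ → /jɛ/, /n/ → /nɛ/.

kəsəpŋɛpɛjɛnɛ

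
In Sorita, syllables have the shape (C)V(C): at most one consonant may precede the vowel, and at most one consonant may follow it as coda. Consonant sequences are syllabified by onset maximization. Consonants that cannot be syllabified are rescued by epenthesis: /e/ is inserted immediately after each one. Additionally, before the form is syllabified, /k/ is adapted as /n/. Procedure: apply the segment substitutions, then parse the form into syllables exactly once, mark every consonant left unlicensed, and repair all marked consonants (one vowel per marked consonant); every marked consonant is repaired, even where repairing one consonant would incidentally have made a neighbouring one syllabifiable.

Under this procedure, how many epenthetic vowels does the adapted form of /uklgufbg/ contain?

After substitution the input is /unlgufbg/.
The unsyllabifiable consonants are /l/, /b/, /g/; each receives one epenthetic vowel.

3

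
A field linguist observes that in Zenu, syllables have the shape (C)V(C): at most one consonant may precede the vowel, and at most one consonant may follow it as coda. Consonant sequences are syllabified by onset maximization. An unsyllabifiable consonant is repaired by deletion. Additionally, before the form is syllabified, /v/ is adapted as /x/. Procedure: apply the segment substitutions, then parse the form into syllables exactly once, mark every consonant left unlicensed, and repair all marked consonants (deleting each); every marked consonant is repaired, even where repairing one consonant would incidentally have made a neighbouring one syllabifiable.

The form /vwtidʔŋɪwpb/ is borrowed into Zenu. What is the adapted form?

Substitution: /v/ → /x/, giving /xwtidʔŋɪwpb/.
Syllabifying with onset maximization leaves /x/, /w/, /ʔ/, /p/, /b/ stranded (at most one coda consonant is licensed; onsets are limited to one consonant).
Each unlicensed consonant is deleted: /x/, /w/, /ʔ/, /p/, /b/.

tidŋɪw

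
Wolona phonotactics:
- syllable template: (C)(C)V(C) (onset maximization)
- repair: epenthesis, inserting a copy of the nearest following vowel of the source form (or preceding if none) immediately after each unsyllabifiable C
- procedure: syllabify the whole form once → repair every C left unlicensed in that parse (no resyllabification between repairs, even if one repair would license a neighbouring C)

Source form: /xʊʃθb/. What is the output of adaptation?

Syllabifying with onset maximization leaves /θ/, /b/ stranded (at most one coda consonant is licensed; onsets may contain at most 2 consonants).
Epenthesis after each stranded consonant: /θ/ → /θʊ/, /b/ → /bʊ/.

xʊʃθʊbʊ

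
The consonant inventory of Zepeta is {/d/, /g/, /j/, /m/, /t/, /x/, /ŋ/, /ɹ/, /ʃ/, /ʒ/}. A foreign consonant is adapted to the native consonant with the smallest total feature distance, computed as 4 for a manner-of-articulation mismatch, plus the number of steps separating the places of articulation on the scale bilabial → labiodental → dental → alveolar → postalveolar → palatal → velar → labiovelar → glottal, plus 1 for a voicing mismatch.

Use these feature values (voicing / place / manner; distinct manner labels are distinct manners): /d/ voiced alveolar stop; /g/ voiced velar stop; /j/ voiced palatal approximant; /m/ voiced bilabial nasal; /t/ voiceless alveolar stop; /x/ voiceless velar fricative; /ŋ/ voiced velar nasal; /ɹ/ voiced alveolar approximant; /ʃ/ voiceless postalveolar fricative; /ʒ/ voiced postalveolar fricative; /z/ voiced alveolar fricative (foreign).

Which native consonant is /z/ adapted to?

ʒ

/ʒ/ is closest: same manner (fricative), place distance 1 (alveolar→postalveolar), same voicing; total 1. Next closest is /ʃ/ at distance 2.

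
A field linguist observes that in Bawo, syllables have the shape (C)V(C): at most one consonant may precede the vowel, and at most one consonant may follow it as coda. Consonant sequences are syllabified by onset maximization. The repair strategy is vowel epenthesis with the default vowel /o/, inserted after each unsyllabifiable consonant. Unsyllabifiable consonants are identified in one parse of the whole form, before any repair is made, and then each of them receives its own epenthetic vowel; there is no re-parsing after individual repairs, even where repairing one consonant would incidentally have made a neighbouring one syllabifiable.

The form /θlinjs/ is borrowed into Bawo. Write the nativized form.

θolinjoso

Under (C)V(C), the unsyllabifiable consonants are /θ/, /j/, /s/ (at most one coda consonant is licensed; onsets are limited to one consonant).
Each unlicensed consonant becomes the onset of a new syllable: /θ/ → /θo/, /j/ → /jo/, /s/ → /so/.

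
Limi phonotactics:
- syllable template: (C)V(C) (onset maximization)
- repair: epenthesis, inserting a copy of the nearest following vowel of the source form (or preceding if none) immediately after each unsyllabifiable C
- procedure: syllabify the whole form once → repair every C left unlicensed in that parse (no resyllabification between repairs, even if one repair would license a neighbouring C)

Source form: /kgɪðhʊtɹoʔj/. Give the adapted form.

kɪgɪðhʊtɹoʔjo

The consonants /k/, /j/ cannot be parsed into a legal (C)V(C) syllable (at most one coda consonant is licensed; onsets are limited to one consonant).
Inserting the epenthetic vowel yields /k/ → /kɪ/, /j/ → /jo/.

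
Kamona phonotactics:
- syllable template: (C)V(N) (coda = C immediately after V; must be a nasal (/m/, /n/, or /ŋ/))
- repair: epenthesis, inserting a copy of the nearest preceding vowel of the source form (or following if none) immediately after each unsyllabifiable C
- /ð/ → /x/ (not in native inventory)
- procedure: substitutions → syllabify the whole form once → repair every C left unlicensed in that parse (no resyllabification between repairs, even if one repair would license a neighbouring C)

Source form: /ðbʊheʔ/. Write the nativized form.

Substitution: /ð/ → /x/, giving /xbʊheʔ/.
The consonants /x/, /ʔ/ cannot be parsed into a legal (C)V(N) syllable (only a nasal (/m/, /n/, or /ŋ/) is licensed in coda position; onsets are limited to one consonant).
Each unlicensed consonant becomes the onset of a new syllable: /x/ → /xʊ/, /ʔ/ → /ʔe/.

xʊbʊheʔe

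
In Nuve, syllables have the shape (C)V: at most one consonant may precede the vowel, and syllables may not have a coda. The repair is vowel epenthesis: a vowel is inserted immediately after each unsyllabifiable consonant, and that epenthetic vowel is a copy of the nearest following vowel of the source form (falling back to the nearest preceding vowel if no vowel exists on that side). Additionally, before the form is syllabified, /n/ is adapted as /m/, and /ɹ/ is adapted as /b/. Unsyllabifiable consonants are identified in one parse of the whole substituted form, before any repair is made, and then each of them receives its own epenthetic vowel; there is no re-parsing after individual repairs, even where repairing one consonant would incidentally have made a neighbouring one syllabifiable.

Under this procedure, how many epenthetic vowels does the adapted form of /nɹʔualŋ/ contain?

After substitution the input is /mbʔualŋ/.
The unsyllabifiable consonants are /m/, /b/, /l/, /ŋ/; each receives one epenthetic vowel.

4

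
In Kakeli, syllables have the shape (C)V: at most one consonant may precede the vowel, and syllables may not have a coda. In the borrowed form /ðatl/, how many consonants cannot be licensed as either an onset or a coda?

Syllabifying with onset maximization leaves /t/, /l/ stranded (no codas are permitted; onsets are limited to one consonant).

2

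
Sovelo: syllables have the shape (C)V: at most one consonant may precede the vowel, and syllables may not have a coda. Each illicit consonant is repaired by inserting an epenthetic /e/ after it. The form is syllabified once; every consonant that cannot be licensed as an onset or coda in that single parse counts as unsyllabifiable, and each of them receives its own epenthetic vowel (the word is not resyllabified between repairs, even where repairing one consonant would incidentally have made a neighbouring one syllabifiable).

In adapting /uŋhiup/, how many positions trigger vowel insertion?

2

The unsyllabifiable consonants are /ŋ/, /p/; each receives one epenthetic vowel.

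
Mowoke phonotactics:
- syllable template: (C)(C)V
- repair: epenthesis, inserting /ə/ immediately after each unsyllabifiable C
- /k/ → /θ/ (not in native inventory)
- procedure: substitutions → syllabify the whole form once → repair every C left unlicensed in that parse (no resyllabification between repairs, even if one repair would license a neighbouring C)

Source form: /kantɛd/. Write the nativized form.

Substitution: /k/ → /θ/, giving /θantɛd/.
Syllabifying with onset maximization leaves /d/ stranded (no codas are permitted; onsets may contain at most 2 consonants).
Epenthesis after each stranded consonant: /d/ → /də/.

θantɛdə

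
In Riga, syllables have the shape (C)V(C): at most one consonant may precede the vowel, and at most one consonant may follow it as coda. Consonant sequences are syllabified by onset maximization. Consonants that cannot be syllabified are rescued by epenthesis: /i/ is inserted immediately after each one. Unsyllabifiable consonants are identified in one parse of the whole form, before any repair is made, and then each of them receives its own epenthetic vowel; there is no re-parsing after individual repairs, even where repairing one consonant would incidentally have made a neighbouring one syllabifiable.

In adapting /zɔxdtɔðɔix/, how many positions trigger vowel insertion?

1

The unsyllabifiable consonants are /d/; each receives one epenthetic vowel.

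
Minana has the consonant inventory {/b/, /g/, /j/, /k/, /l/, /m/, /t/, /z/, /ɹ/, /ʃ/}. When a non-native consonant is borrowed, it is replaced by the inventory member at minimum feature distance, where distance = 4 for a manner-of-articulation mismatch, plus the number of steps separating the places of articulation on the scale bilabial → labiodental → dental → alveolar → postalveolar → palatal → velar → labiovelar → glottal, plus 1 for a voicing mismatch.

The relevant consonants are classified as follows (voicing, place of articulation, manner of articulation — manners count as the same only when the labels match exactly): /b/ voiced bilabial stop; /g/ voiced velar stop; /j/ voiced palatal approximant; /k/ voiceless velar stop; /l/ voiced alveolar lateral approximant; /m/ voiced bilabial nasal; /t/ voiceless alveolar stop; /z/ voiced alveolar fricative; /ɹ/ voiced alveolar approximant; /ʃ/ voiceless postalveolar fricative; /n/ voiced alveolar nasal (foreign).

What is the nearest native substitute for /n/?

/m/ is closest: same manner (nasal), place distance 3 (alveolar→bilabial), same voicing; total 3. Next closest is /l/ at distance 4.

m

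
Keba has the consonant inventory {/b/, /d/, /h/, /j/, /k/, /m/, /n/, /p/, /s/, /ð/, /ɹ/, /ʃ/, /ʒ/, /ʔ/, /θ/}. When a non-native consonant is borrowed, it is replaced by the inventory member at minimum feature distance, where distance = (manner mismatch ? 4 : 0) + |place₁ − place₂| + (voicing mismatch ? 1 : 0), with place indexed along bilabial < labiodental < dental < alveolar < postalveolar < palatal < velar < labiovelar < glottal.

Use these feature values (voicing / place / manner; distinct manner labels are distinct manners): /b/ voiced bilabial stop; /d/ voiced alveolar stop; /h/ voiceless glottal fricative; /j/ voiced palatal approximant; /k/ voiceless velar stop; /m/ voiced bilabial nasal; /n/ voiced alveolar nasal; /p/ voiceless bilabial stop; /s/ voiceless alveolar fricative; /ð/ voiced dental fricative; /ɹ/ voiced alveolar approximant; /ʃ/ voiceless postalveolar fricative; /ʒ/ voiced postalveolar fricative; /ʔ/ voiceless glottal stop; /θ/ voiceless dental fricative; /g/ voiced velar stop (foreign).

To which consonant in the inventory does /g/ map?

/k/ is closest: same manner (stop), place distance 0 (velar→velar), voicing differs (+1); total 1. Next closest is /d/ at distance 3.

k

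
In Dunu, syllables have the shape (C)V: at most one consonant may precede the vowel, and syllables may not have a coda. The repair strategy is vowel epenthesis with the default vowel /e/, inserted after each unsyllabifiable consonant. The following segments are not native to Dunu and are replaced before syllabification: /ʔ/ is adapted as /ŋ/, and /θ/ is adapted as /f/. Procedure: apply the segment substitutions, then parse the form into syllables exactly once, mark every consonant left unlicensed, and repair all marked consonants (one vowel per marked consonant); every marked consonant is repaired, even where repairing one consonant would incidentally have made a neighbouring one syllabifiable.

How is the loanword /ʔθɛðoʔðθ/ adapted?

ŋefɛðoŋeðefe

Substitution: /ʔ/ → /ŋ/, /θ/ → /f/, giving /ŋfɛðoŋðf/.
Under (C)V, the unsyllabifiable consonants are /ŋ/, /ŋ/, /ð/, /f/ (no codas are permitted; onsets are limited to one consonant).
Epenthesis after each stranded consonant: /ŋ/ → /ŋe/, /ŋ/ → /ŋe/, /ð/ → /ðe/, /f/ → /fe/.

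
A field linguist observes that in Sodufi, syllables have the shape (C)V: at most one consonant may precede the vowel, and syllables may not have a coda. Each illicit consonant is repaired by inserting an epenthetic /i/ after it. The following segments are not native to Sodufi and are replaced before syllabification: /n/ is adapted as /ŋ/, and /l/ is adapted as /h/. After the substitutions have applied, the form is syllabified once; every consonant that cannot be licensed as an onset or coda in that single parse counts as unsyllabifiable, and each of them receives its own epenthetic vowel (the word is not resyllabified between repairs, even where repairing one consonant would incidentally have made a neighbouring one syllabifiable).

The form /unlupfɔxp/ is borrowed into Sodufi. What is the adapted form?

Substitution: /n/ → /ŋ/, /l/ → /h/, giving /uŋhupfɔxp/.
The consonants /ŋ/, /p/, /x/, /p/ cannot be parsed into a legal (C)V syllable (no codas are permitted; onsets are limited to one consonant).
Epenthesis after each stranded consonant: /ŋ/ → /ŋi/, /p/ → /pi/, /x/ → /xi/, /p/ → /pi/.

uŋihupifɔxipi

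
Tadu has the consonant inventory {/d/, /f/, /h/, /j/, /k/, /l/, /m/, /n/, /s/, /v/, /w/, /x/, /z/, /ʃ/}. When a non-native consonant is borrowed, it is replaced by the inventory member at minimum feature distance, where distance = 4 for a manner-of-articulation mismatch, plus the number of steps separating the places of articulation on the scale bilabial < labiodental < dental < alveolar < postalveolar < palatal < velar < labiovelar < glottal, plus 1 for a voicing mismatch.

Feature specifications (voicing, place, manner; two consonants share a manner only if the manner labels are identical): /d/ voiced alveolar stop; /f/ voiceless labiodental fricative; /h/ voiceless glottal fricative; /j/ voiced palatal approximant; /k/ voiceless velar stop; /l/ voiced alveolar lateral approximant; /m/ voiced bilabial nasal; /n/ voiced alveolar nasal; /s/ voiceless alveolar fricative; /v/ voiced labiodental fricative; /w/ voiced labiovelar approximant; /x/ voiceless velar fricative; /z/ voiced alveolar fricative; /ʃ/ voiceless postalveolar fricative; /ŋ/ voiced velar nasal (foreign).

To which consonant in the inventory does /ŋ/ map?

n

/n/ is closest: same manner (nasal), place distance 3 (velar→alveolar), same voicing; total 3. Next closest is /j/ at distance 5.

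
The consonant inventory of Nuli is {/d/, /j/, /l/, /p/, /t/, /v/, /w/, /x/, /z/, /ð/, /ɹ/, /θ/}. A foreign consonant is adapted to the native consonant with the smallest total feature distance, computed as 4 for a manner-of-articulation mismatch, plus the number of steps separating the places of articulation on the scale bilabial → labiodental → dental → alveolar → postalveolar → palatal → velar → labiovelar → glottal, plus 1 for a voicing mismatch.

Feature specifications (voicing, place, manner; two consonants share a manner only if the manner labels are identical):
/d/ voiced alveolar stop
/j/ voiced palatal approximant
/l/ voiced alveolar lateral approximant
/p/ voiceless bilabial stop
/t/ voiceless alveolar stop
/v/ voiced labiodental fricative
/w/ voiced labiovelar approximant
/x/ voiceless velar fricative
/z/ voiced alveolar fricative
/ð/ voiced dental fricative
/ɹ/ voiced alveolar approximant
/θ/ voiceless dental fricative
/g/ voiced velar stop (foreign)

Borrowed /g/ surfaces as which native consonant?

/d/ is closest: same manner (stop), place distance 3 (velar→alveolar), same voicing; total 3. Next closest is /t/ at distance 4.

d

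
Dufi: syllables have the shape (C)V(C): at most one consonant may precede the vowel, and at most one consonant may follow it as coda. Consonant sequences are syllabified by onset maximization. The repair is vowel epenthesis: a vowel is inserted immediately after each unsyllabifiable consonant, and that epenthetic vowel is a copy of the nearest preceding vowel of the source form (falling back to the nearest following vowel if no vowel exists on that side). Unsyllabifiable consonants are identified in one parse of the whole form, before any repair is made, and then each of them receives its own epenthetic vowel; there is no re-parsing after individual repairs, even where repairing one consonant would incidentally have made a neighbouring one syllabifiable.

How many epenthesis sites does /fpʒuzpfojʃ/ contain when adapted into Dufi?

4

The unsyllabifiable consonants are /f/, /p/, /p/, /ʃ/; each receives one epenthetic vowel.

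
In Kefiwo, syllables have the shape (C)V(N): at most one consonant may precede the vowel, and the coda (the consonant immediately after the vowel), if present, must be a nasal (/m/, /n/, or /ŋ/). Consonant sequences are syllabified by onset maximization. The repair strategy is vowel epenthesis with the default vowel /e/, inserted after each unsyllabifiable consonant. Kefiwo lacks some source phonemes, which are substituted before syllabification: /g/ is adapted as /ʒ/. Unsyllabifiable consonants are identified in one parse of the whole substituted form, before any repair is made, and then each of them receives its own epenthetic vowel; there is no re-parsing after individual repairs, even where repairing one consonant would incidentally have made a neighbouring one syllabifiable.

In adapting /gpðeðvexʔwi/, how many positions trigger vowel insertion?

5

After substitution the input is /ʒpðeðvexʔwi/.
The unsyllabifiable consonants are /ʒ/, /p/, /ð/, /x/, /ʔ/; each receives one epenthetic vowel.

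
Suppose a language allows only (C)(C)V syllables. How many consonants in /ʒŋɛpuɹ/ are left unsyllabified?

Under (C)(C)V, the unsyllabifiable consonants are /ɹ/ (no codas are permitted; onsets may contain at most 2 consonants).

1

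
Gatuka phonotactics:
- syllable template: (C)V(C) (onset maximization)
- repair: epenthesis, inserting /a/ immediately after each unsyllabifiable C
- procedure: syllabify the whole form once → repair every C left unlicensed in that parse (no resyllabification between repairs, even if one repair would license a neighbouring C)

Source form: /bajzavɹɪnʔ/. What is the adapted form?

bajzavɹɪnʔa

The consonants /ʔ/ cannot be parsed into a legal (C)V(C) syllable (at most one coda consonant is licensed; onsets are limited to one consonant).
Inserting the epenthetic vowel yields /ʔ/ → /ʔa/.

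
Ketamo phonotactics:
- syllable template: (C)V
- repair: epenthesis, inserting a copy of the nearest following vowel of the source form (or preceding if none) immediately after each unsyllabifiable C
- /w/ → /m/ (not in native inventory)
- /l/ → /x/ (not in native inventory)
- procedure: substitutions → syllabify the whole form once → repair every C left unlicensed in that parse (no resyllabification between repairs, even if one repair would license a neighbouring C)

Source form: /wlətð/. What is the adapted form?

Substitution: /w/ → /m/, /l/ → /x/, giving /mxətð/.
Syllabifying with onset maximization leaves /m/, /t/, /ð/ stranded (no codas are permitted; onsets are limited to one consonant).
Each unlicensed consonant becomes the onset of a new syllable: /m/ → /mə/, /t/ → /tə/, /ð/ → /ðə/.

məxətəðə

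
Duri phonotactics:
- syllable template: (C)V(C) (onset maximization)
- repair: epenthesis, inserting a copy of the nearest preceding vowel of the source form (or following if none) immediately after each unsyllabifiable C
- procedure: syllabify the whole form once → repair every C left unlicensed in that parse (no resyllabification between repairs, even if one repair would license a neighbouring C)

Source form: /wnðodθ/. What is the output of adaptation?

The consonants /w/, /n/, /θ/ cannot be parsed into a legal (C)V(C) syllable (at most one coda consonant is licensed; onsets are limited to one consonant).
Each unlicensed consonant becomes the onset of a new syllable: /w/ → /wo/, /n/ → /no/, /θ/ → /θo/.

wonoðodθo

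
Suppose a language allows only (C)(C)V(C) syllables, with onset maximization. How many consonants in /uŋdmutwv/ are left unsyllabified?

2

Syllabifying with onset maximization leaves /w/, /v/ stranded (at most one coda consonant is licensed; onsets may contain at most 2 consonants).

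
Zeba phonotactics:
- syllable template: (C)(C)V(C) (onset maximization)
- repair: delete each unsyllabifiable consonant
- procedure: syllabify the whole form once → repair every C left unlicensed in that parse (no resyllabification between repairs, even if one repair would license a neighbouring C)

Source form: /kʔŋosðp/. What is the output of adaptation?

ʔŋos

The consonants /k/, /ð/, /p/ cannot be parsed into a legal (C)(C)V(C) syllable (at most one coda consonant is licensed; onsets may contain at most 2 consonants).
Deleting the stranded consonants removes /k/, /ð/, /p/.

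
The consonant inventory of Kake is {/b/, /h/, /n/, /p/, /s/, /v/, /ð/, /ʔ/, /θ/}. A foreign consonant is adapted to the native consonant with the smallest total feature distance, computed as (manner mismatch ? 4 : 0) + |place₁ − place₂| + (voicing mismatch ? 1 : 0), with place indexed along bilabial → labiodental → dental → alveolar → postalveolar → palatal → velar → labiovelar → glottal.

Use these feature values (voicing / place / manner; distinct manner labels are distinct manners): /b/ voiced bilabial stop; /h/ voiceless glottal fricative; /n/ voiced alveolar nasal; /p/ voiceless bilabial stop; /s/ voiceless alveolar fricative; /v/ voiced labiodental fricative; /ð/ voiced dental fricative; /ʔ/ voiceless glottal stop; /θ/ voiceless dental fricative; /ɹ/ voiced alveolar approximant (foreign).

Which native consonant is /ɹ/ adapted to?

/n/ is closest: manner differs (approximant→nasal, +4), place distance 0 (alveolar→alveolar), same voicing; total 4. Next closest is /s/ at distance 5.

n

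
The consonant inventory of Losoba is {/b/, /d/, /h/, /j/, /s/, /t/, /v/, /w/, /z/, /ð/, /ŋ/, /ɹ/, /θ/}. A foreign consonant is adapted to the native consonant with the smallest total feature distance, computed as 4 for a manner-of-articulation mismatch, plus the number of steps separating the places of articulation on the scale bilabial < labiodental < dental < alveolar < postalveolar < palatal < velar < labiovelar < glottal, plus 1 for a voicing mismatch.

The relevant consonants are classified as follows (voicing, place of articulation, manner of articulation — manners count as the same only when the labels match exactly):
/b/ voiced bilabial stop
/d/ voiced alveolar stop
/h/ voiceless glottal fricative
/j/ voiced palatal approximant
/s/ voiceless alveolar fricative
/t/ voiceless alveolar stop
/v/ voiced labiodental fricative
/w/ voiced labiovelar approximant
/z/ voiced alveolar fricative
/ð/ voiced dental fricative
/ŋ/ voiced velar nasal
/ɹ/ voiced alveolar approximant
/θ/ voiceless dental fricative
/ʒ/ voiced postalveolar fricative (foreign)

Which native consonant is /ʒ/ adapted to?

z

/z/ is closest: same manner (fricative), place distance 1 (postalveolar→alveolar), same voicing; total 1. Next closest is /s/ at distance 2.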